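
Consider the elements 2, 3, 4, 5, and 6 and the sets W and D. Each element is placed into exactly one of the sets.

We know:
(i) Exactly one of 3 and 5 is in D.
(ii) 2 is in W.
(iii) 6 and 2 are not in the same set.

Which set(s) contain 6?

6: D

From (ii): 2 ∈ W.
(iii): 6 ∉ W.
Only one set left: 6 ∈ D.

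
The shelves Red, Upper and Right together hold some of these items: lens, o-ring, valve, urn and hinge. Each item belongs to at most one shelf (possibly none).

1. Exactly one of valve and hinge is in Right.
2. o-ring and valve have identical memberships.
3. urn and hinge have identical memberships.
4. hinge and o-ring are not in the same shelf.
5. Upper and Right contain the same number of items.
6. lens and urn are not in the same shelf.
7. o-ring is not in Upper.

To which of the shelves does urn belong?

urn: Upper

From (7): o-ring ∉ Upper.
(2): valve matches o-ring: valve ∉ Upper.
Suppose urn ∈ Red: no assignment then satisfies all the clues, so urn ∉ Red.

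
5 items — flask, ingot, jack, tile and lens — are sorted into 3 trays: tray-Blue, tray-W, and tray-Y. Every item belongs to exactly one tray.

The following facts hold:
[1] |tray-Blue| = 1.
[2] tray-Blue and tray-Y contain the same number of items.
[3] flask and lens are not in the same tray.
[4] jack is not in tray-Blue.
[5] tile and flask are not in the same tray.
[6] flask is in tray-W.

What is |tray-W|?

From (4): jack ∉ tray-Blue.
From (6): flask ∈ tray-W.
(3): lens ∉ tray-W.
(5): tile ∉ tray-W.
Suppose ingot ∈ tray-Blue: no assignment then satisfies all the clues, so ingot ∉ tray-Blue.

3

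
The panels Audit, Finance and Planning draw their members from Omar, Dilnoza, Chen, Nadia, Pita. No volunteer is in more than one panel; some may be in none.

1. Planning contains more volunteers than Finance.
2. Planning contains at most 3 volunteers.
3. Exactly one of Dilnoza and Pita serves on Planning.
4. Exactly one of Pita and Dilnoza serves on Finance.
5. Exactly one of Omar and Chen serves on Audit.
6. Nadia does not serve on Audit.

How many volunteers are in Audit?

1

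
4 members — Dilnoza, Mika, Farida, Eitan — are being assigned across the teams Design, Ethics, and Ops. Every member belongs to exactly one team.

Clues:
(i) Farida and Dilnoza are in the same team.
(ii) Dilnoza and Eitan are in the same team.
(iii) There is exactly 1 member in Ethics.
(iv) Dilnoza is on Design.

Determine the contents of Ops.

From (iv): Dilnoza ∈ Design.
(i): Farida matches Dilnoza: Farida ∈ Design.
(ii): Eitan matches Dilnoza: Eitan ∈ Design.
(iii): only 1 candidates remain for Ethics, so all are in.

Ops = {}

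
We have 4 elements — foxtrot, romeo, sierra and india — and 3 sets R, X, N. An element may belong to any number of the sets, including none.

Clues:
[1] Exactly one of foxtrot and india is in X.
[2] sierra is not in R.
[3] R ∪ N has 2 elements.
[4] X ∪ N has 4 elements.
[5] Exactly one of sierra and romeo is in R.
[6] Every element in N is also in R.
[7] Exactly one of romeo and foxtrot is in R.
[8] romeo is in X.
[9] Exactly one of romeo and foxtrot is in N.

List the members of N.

N = {india, romeo}

From (2): sierra ∉ R.
From (8): romeo ∈ X.
(5) (exactly one): romeo ∈ R.
(6) contrapositive: sierra ∉ N.
(7) (exactly one): foxtrot ∉ R.
(6) contrapositive: foxtrot ∉ N.
(9) (exactly one): romeo ∈ N.
Suppose india ∉ N: no assignment then satisfies all the clues, so india ∈ N.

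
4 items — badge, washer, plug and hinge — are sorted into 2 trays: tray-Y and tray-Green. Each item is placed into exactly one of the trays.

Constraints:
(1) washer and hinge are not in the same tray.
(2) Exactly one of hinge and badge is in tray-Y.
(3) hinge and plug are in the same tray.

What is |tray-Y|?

2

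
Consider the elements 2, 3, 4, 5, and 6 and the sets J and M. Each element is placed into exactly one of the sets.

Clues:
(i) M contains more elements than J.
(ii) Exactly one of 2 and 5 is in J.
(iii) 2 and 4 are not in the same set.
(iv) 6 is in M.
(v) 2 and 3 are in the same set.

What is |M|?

3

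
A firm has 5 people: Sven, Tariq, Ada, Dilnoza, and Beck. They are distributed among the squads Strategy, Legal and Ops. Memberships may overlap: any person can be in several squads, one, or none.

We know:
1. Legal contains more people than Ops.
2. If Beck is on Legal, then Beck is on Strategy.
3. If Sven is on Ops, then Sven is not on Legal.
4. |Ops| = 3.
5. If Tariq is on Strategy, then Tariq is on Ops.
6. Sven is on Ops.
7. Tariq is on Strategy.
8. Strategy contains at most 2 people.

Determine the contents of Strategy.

Strategy = {Beck, Tariq}

From (6): Sven ∈ Ops.
From (7): Tariq ∈ Strategy.
(3): Sven ∉ Legal.
(5): Tariq ∈ Ops.
Suppose Sven ∈ Strategy: no assignment then satisfies all the clues, so Sven ∉ Strategy.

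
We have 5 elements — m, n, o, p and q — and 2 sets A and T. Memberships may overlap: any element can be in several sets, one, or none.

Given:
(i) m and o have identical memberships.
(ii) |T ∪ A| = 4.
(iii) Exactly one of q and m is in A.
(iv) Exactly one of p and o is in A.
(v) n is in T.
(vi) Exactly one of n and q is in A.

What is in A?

From (v): n ∈ T.
Suppose m ∉ A: no assignment then satisfies all the clues, so m ∈ A.

A = {m, n, o}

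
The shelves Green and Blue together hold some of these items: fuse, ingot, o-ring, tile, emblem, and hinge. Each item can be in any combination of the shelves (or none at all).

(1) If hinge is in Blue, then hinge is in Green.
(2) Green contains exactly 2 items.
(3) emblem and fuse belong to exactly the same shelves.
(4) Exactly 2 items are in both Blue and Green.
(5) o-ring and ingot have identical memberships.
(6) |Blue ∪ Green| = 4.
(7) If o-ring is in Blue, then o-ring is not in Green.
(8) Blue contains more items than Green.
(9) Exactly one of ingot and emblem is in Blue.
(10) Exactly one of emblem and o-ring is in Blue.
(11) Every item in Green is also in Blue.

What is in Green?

Green = {hinge, tile}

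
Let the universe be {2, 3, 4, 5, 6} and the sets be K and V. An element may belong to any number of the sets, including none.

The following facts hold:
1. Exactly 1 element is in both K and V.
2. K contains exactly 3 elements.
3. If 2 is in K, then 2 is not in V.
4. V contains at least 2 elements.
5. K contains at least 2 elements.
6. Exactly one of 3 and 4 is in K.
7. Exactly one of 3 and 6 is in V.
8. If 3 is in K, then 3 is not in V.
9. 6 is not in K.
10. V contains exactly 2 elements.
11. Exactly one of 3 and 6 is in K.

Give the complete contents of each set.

K = {2, 3, 5}; V = {5, 6}

From (9): 6 ∉ K.
(11) (exactly one): 3 ∈ K.
(6) (exactly one): 4 ∉ K.
(8): 3 ∉ V.
(2): only 3 candidates remain for K, so all are in.
(3): 2 ∉ V.
(7) (exactly one): 6 ∈ V.
Suppose 4 ∈ V: no assignment then satisfies all the clues, so 4 ∉ V.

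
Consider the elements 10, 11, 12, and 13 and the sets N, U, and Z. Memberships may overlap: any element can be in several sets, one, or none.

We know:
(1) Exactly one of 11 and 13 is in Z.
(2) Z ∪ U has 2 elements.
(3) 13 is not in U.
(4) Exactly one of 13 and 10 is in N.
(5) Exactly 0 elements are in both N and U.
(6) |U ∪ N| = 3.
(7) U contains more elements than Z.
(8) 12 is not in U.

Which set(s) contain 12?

12: none

From (3): 13 ∉ U.
From (8): 12 ∉ U.
Suppose 12 ∈ N: no assignment then satisfies all the clues, so 12 ∉ N.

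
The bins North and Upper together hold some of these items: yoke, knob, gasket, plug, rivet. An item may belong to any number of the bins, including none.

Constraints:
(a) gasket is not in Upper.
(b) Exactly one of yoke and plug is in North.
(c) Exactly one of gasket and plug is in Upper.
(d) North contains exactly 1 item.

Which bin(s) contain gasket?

From (a): gasket ∉ Upper.
(c) (exactly one): plug ∈ Upper.
Suppose gasket ∈ North: no assignment then satisfies all the clues, so gasket ∉ North.

gasket: none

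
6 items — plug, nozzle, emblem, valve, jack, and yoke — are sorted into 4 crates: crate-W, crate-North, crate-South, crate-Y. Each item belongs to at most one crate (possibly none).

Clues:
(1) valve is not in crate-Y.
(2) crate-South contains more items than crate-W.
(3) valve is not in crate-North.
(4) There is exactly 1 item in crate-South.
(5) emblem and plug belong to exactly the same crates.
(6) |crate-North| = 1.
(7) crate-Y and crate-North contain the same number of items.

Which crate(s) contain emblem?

From (1): valve ∉ crate-Y.
From (3): valve ∉ crate-North.
Suppose emblem ∈ crate-W: no assignment then satisfies all the clues, so emblem ∉ crate-W.

emblem: none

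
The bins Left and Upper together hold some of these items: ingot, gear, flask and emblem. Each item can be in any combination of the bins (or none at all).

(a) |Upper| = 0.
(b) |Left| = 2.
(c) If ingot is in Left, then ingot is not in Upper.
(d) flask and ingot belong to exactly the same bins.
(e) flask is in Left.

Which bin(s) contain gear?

From (e): flask ∈ Left.
(a): Upper already has 0, so the rest are out.
(d): ingot matches flask: ingot ∈ Left.
(b): Left already has 2, so the rest are out.

gear: none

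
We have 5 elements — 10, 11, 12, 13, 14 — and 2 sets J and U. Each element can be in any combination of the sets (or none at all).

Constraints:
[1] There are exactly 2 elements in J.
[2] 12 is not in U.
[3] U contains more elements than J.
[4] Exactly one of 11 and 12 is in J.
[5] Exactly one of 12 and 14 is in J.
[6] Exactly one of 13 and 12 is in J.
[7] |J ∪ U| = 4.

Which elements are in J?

J = {10, 12}

From (2): 12 ∉ U.
Suppose 10 ∉ J: no assignment then satisfies all the clues, so 10 ∈ J.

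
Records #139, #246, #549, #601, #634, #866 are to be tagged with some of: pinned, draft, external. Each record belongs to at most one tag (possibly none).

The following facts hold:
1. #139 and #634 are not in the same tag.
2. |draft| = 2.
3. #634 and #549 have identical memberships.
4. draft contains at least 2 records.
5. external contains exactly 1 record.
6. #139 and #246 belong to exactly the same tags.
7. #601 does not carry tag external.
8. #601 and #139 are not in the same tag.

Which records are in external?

external = {#866}

From (7): #601 ∉ external.
Suppose #139 ∈ external: no assignment then satisfies all the clues, so #139 ∉ external.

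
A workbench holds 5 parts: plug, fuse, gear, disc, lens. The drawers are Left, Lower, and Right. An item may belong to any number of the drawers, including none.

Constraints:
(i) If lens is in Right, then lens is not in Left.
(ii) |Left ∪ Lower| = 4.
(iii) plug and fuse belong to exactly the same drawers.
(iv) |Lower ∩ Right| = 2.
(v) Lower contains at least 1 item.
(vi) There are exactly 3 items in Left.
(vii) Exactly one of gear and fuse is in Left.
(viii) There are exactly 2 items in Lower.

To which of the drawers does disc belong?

disc: Left, Lower, Right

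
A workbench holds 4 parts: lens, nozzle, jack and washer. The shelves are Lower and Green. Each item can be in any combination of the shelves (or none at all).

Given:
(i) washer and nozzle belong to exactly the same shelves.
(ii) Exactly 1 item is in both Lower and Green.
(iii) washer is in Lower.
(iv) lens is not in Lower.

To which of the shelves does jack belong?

jack: Green, Lower

From (iii): washer ∈ Lower.
From (iv): lens ∉ Lower.
(i): nozzle matches washer: nozzle ∈ Lower.
Suppose jack ∉ Lower: no assignment then satisfies all the clues, so jack ∈ Lower.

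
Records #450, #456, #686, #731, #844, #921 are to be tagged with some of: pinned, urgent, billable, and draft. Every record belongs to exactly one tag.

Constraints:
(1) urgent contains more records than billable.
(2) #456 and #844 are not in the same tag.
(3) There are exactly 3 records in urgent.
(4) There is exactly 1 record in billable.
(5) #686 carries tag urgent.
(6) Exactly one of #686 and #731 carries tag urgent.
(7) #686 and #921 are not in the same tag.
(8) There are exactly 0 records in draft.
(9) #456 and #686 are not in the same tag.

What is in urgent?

From (5): #686 ∈ urgent.
(6) (exactly one): #731 ∉ urgent.
(7): #921 ∉ urgent.
(8): draft already has 0, so the rest are out.
(9): #456 ∉ urgent.
(3): only 3 candidates remain for urgent, so all are in.

urgent = {#450, #686, #844}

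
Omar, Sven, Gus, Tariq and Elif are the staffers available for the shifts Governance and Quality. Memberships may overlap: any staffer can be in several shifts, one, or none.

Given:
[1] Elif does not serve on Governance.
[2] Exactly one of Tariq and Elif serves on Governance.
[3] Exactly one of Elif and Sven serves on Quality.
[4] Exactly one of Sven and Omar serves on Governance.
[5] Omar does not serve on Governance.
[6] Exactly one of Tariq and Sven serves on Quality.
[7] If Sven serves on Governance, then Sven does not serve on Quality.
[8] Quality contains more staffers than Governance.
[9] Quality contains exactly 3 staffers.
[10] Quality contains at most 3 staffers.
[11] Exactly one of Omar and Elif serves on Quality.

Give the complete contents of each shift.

Governance = {Sven, Tariq}; Quality = {Elif, Gus, Tariq}

From (1): Elif ∉ Governance.
From (5): Omar ∉ Governance.
(2) (exactly one): Tariq ∈ Governance.
(4) (exactly one): Sven ∈ Governance.
(7): Sven ∉ Quality.
(3) (exactly one): Elif ∈ Quality.
(6) (exactly one): Tariq ∈ Quality.
(11) (exactly one): Omar ∉ Quality.
(9): only 3 candidates remain for Quality, so all are in.
Suppose Gus ∈ Governance: no assignment then satisfies all the clues, so Gus ∉ Governance.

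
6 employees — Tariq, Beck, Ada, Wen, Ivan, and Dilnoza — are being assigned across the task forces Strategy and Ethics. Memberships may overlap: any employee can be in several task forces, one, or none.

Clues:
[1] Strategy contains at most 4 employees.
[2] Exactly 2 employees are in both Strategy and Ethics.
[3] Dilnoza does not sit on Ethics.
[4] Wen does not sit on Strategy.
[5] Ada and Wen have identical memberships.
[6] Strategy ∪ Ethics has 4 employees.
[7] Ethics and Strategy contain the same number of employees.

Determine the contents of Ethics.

Ethics = {Beck, Ivan, Tariq}

From (3): Dilnoza ∉ Ethics.
From (4): Wen ∉ Strategy.
(5): Ada matches Wen: Ada ∉ Strategy.
Suppose Tariq ∉ Ethics: no assignment then satisfies all the clues, so Tariq ∈ Ethics.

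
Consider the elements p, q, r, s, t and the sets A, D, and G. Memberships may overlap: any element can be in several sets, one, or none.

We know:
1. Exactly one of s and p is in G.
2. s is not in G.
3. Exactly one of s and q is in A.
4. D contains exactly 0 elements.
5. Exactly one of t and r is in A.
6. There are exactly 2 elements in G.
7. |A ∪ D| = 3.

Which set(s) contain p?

p: A, G

From (2): s ∉ G.
(1) (exactly one): p ∈ G.
(4): D already has 0, so the rest are out.
Suppose p ∉ A: no assignment then satisfies all the clues, so p ∈ A.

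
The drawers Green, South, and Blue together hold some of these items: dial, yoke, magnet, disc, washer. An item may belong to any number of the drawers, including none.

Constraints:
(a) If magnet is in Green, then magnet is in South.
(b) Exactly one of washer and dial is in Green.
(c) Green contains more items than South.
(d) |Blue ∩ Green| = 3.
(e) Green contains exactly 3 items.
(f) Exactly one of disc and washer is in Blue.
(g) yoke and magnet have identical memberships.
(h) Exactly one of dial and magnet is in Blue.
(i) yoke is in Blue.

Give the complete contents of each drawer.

Green = {magnet, washer, yoke}; South = {magnet, yoke}; Blue = {magnet, washer, yoke}

From (i): yoke ∈ Blue.
(g): magnet matches yoke: magnet ∈ Blue.
(h) (exactly one): dial ∉ Blue.
Suppose dial ∈ Green: no assignment then satisfies all the clues, so dial ∉ Green.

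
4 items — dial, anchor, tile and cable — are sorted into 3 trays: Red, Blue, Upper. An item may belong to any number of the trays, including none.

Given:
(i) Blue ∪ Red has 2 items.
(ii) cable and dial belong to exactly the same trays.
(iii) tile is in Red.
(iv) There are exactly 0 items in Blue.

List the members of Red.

Red = {anchor, tile}

From (iii): tile ∈ Red.
(iv): Blue already has 0, so the rest are out.
Suppose dial ∈ Red: no assignment then satisfies all the clues, so dial ∉ Red.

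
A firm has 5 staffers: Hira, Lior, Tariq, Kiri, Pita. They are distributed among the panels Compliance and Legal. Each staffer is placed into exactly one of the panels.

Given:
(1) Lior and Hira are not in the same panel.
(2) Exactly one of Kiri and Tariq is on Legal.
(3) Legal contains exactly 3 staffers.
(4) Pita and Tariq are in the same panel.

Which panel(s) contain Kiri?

Kiri: Compliance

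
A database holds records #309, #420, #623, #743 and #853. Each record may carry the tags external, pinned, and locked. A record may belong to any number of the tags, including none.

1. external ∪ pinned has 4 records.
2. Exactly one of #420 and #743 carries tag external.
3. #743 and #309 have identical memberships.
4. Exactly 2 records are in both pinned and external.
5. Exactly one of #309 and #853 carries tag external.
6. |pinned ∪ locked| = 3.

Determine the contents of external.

external = {#309, #623, #743}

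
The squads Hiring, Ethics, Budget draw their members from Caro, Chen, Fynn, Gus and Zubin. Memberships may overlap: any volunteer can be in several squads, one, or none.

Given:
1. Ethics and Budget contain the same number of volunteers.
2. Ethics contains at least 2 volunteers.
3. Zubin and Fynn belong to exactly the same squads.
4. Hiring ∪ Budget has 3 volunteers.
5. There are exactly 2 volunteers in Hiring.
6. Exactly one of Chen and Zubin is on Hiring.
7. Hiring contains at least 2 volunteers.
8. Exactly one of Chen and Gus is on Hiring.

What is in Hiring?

Hiring = {Caro, Chen}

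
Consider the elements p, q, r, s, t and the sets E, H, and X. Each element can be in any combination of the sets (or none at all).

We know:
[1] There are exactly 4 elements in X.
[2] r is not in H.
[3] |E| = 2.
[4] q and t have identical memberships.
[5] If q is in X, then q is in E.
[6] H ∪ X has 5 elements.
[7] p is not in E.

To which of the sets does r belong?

r: X

From (2): r ∉ H.
From (7): p ∉ E.
Suppose r ∈ E: no assignment then satisfies all the clues, so r ∉ E.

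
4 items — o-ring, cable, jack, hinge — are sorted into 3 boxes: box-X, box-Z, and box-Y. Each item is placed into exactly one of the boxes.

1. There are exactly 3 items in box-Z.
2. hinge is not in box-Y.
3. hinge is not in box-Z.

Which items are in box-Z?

box-Z = {cable, jack, o-ring}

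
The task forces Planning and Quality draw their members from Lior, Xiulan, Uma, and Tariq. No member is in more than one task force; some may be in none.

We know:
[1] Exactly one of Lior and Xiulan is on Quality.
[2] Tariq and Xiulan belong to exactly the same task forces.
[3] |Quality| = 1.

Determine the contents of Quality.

Quality = {Lior}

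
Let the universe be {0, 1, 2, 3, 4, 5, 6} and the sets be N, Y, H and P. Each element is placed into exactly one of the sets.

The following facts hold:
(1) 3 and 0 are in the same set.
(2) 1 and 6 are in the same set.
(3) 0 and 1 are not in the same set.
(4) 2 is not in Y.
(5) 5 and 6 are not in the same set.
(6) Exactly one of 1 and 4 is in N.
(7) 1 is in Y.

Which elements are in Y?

Y = {1, 6}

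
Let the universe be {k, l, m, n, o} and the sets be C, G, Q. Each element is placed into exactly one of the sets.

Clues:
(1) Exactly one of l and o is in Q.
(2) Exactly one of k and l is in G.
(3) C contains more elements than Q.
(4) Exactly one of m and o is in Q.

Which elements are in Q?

Q = {o}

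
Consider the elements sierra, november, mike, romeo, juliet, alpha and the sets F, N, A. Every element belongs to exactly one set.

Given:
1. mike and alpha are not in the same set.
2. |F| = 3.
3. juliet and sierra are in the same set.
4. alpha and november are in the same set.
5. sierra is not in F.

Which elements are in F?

F = {alpha, november, romeo}

From (5): sierra ∉ F.
(3): juliet matches sierra: juliet ∉ F.
Suppose november ∉ F: no assignment then satisfies all the clues, so november ∈ F.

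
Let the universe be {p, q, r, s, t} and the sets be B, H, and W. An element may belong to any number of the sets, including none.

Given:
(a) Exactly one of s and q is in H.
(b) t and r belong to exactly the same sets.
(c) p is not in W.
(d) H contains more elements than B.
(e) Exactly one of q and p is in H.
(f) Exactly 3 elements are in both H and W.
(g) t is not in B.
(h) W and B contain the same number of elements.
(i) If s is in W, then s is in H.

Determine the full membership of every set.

B = {p, q, s}; H = {p, r, s, t}; W = {r, s, t}

From (c): p ∉ W.
From (g): t ∉ B.
(b): r matches t: r ∉ B.
Suppose p ∉ B: no assignment then satisfies all the clues, so p ∈ B.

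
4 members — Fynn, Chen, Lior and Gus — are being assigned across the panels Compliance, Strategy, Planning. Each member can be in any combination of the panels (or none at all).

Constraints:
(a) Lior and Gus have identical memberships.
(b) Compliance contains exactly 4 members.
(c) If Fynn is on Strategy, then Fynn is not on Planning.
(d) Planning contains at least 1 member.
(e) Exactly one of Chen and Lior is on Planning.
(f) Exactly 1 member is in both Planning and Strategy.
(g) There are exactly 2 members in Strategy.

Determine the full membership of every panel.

Compliance = {Chen, Fynn, Gus, Lior}; Strategy = {Chen, Fynn}; Planning = {Chen}

(b): only 4 candidates remain for Compliance, so all are in.
Suppose Fynn ∉ Strategy: no assignment then satisfies all the clues, so Fynn ∈ Strategy.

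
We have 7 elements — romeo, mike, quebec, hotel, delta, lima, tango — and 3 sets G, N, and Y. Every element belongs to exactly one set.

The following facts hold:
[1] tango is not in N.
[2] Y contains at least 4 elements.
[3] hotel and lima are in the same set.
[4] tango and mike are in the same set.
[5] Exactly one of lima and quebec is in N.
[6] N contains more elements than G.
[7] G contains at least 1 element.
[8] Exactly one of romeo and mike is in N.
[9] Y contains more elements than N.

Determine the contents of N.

N = {quebec, romeo}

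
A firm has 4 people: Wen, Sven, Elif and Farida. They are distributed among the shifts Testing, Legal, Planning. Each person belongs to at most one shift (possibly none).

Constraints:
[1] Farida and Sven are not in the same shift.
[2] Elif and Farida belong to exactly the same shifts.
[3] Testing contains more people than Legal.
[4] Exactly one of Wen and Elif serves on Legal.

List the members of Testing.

Testing = {Elif, Farida}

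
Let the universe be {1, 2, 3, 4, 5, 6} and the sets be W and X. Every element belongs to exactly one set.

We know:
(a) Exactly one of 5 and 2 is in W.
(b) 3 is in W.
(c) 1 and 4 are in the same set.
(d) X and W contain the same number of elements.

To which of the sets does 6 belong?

6: W

From (b): 3 ∈ W.
Suppose 6 ∉ W: no assignment then satisfies all the clues, so 6 ∈ W.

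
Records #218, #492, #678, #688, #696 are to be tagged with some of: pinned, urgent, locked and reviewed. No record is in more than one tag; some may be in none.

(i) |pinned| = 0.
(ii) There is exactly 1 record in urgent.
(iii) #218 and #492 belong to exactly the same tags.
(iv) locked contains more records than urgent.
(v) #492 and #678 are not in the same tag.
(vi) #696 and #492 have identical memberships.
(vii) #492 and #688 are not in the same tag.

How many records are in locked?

3

(i): pinned already has 0, so the rest are out.
Suppose #218 ∈ urgent: no assignment then satisfies all the clues, so #218 ∉ urgent.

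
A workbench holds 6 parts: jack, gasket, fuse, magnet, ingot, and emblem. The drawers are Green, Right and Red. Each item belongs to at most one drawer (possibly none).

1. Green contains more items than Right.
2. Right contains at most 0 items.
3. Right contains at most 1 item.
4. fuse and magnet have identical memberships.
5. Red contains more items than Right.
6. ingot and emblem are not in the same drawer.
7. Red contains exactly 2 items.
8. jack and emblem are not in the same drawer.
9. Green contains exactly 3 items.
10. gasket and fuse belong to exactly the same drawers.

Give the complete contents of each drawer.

Green = {fuse, gasket, magnet}; Right = {}; Red = {ingot, jack}

(2): Right already has 0, so the rest are out.
Suppose jack ∈ Green: no assignment then satisfies all the clues, so jack ∉ Green.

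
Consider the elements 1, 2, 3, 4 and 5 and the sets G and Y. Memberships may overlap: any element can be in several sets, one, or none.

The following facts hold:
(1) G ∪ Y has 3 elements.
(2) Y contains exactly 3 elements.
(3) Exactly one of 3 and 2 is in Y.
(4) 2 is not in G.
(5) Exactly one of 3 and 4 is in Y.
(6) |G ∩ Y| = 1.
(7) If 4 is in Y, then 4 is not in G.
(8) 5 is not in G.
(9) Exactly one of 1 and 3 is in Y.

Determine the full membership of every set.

G = {1}; Y = {1, 2, 4}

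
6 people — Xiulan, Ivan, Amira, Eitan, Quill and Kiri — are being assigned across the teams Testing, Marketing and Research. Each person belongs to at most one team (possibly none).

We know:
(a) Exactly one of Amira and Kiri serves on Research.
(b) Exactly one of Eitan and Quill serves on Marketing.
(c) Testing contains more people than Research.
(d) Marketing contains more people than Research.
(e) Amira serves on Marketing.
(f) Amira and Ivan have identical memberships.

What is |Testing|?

2

From (e): Amira ∈ Marketing.
(a) (exactly one): Kiri ∈ Research.
(f): Ivan matches Amira: Ivan ∉ Testing.
(f): Ivan matches Amira: Ivan ∈ Marketing.
Suppose Xiulan ∉ Testing: no assignment then satisfies all the clues, so Xiulan ∈ Testing.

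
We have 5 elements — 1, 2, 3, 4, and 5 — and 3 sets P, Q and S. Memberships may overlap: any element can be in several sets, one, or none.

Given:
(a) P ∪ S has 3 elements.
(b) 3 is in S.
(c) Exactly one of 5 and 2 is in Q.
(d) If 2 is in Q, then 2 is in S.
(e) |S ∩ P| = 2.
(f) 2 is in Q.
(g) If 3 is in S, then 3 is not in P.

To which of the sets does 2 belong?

2: P, Q, S

From (b): 3 ∈ S.
From (f): 2 ∈ Q.
(c) (exactly one): 5 ∉ Q.
(d): 2 ∈ S.
(g): 3 ∉ P.
Suppose 2 ∉ P: no assignment then satisfies all the clues, so 2 ∈ P.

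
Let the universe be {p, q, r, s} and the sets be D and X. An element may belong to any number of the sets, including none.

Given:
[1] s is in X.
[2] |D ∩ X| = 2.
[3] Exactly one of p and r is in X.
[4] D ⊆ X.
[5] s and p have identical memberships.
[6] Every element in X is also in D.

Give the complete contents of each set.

D = {p, s}; X = {p, s}

From (1): s ∈ X.
(5): p matches s: p ∈ X.
(6) with p ∈ X: p ∈ D.
(6) with s ∈ X: s ∈ D.
(3) (exactly one): r ∉ X.
(4) contrapositive: r ∉ D.
Suppose q ∈ D: no assignment then satisfies all the clues, so q ∉ D.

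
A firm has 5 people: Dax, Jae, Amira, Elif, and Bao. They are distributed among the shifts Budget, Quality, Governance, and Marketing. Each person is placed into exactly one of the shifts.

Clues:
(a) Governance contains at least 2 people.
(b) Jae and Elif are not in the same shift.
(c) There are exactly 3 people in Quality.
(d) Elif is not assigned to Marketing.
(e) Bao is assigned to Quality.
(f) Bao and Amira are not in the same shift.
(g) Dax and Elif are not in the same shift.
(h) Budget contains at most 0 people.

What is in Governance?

Governance = {Amira, Elif}

From (d): Elif ∉ Marketing.
From (e): Bao ∈ Quality.
(f): Amira ∉ Quality.
(h): Budget already has 0, so the rest are out.
Suppose Dax ∈ Governance: no assignment then satisfies all the clues, so Dax ∉ Governance.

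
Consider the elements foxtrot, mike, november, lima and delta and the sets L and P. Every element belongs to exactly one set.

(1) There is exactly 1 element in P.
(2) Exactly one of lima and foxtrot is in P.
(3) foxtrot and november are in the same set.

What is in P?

P = {lima}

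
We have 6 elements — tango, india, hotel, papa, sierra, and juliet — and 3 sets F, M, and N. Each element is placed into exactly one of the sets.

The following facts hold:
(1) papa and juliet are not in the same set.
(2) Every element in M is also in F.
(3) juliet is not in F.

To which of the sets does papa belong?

From (3): juliet ∉ F.
(2) contrapositive: juliet ∉ M.
Only one set left: juliet ∈ N.
(1): papa ∉ N.
Suppose papa ∉ F: no assignment then satisfies all the clues, so papa ∈ F.

papa: F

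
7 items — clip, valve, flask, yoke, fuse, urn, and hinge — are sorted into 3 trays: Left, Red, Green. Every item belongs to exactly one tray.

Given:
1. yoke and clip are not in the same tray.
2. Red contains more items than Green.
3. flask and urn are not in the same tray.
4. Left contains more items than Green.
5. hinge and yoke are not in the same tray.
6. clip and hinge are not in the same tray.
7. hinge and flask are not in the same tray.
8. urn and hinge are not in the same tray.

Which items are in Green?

Green = {hinge}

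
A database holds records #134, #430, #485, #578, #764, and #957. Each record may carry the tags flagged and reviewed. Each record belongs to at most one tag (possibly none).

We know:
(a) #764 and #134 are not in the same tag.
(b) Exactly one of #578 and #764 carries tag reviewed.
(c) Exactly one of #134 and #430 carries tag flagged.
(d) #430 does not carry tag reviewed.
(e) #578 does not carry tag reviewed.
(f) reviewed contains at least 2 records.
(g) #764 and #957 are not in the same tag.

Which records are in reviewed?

From (d): #430 ∉ reviewed.
From (e): #578 ∉ reviewed.
(b) (exactly one): #764 ∈ reviewed.
(g): #957 ∉ reviewed.
(a): #134 ∉ reviewed.
(f): only 2 candidates remain for reviewed, so all are in.

reviewed = {#485, #764}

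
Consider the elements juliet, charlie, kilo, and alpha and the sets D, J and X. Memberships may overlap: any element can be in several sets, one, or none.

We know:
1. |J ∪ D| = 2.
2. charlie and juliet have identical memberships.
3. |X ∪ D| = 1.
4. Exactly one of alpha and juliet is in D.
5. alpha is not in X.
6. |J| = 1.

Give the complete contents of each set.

D = {alpha}; J = {kilo}; X = {}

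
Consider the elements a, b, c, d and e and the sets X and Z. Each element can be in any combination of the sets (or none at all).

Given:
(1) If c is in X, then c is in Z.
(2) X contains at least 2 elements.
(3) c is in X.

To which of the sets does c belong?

From (3): c ∈ X.
(1): c ∈ Z.

c: X, Z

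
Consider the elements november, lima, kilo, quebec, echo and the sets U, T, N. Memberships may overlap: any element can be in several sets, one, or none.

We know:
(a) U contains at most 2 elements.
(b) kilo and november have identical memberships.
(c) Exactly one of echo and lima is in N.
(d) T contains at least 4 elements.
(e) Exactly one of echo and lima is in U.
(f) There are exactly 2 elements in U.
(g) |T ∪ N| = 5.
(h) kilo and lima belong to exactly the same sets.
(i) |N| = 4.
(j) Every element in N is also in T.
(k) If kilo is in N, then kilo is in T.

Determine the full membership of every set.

U = {echo, quebec}; T = {echo, kilo, lima, november, quebec}; N = {kilo, lima, november, quebec}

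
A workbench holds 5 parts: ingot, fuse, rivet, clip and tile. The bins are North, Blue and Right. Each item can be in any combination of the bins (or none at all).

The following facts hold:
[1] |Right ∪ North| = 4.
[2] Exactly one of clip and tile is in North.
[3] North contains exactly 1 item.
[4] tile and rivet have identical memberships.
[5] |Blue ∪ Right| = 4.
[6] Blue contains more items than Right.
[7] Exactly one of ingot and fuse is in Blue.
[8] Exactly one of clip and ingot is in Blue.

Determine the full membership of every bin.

North = {clip}; Blue = {clip, fuse, rivet, tile}; Right = {fuse, rivet, tile}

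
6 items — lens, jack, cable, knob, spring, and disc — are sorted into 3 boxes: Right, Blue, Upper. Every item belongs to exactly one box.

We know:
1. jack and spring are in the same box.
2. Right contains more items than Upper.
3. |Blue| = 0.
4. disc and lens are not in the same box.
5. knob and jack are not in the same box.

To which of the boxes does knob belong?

knob: Upper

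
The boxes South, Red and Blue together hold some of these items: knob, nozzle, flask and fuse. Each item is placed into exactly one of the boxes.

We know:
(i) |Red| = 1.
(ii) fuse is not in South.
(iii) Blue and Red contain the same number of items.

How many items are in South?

2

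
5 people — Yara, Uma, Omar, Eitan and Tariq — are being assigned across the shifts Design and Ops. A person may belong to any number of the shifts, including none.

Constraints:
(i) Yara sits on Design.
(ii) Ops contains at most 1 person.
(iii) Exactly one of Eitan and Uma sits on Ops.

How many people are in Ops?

1

From (i): Yara ∈ Design.
Suppose Yara ∈ Ops: no assignment then satisfies all the clues, so Yara ∉ Ops.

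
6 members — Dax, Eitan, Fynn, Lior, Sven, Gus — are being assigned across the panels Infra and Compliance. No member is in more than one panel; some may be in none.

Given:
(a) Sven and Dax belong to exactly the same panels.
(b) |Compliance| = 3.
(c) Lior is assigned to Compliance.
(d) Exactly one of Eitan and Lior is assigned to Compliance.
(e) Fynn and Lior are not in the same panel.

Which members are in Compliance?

From (c): Lior ∈ Compliance.
(d) (exactly one): Eitan ∉ Compliance.
(e): Fynn ∉ Compliance.
Suppose Dax ∉ Compliance: no assignment then satisfies all the clues, so Dax ∈ Compliance.

Compliance = {Dax, Lior, Sven}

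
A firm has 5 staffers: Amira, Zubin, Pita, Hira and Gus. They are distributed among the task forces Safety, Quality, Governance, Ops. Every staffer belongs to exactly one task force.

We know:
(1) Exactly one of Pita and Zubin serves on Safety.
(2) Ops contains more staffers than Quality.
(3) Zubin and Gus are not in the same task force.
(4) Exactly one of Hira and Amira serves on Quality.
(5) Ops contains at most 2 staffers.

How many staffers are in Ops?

2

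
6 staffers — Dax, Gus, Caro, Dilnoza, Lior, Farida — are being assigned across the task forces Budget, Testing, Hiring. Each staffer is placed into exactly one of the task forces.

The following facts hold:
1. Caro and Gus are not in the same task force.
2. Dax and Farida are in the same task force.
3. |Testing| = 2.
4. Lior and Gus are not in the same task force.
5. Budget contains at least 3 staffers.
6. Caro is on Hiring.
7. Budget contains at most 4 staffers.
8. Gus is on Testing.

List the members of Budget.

Budget = {Dax, Farida, Lior}

From (6): Caro ∈ Hiring.
From (8): Gus ∈ Testing.
(4): Lior ∉ Testing.
Suppose Dax ∉ Budget: no assignment then satisfies all the clues, so Dax ∈ Budget.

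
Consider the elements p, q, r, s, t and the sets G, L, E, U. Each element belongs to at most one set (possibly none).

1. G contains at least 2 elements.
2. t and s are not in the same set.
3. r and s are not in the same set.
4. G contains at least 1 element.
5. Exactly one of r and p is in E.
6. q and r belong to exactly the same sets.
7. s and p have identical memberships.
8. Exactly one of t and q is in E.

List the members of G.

G = {p, s}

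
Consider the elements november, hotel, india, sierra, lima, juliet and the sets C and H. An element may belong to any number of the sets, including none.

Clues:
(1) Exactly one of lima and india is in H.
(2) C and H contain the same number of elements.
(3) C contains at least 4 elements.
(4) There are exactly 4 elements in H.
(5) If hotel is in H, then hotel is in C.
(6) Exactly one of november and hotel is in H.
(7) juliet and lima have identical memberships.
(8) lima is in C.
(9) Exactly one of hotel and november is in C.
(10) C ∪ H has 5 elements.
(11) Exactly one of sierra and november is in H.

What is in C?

C = {hotel, india, juliet, lima}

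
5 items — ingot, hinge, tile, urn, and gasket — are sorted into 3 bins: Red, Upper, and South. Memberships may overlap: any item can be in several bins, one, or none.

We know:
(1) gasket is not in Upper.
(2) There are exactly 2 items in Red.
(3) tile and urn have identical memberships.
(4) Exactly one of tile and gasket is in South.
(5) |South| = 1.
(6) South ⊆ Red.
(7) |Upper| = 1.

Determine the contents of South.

From (1): gasket ∉ Upper.
Suppose ingot ∈ South: no assignment then satisfies all the clues, so ingot ∉ South.

South = {gasket}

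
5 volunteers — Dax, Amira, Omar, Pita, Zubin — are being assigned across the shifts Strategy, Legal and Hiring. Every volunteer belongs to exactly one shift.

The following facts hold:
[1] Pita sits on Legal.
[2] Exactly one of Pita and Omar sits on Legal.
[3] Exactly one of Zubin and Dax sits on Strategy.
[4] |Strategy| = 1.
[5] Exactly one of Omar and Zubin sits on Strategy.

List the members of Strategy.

Strategy = {Zubin}

From (1): Pita ∈ Legal.
(2) (exactly one): Omar ∉ Legal.
Suppose Dax ∈ Strategy: no assignment then satisfies all the clues, so Dax ∉ Strategy.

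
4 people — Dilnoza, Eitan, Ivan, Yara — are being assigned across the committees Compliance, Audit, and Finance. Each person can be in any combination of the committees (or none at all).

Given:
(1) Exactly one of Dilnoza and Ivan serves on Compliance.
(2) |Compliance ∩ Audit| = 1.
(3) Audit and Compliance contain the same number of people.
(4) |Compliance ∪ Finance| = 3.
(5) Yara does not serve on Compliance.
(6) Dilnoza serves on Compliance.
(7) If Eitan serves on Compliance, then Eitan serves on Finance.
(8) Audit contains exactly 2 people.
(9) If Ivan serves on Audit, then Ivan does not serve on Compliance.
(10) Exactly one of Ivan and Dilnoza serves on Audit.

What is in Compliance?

From (5): Yara ∉ Compliance.
From (6): Dilnoza ∈ Compliance.
(1) (exactly one): Ivan ∉ Compliance.
Suppose Eitan ∉ Compliance: no assignment then satisfies all the clues, so Eitan ∈ Compliance.

Compliance = {Dilnoza, Eitan}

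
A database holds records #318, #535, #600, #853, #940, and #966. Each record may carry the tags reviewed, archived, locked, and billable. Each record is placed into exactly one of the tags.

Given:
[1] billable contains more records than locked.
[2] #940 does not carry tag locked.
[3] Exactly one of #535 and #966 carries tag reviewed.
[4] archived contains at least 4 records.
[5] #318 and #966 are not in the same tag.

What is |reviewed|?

From (2): #940 ∉ locked.
Suppose #318 ∈ reviewed: no assignment then satisfies all the clues, so #318 ∉ reviewed.

1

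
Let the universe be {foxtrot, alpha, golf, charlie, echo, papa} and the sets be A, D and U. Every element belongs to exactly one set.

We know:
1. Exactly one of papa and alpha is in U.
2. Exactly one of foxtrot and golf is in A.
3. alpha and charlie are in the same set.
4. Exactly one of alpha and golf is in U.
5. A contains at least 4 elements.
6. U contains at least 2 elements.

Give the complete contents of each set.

A = {alpha, charlie, echo, foxtrot}; D = {}; U = {golf, papa}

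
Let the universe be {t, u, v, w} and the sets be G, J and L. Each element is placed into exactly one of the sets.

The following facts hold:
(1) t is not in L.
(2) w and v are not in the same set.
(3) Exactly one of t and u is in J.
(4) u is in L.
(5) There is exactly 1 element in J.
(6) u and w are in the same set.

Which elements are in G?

From (1): t ∉ L.
From (4): u ∈ L.
(3) (exactly one): t ∈ J.
(5): J already has 1, so the rest are out.
(6): w matches u: w ∉ G.
(6): w matches u: w ∈ L.
(2): v ∉ L.
Only one set left: v ∈ G.

G = {v}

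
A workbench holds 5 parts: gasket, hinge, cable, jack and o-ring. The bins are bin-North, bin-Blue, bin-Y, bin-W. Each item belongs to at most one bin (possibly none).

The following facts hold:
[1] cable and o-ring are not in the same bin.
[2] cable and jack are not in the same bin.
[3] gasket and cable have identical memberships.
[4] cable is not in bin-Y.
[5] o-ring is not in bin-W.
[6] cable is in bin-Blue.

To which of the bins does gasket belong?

gasket: bin-Blue

From (4): cable ∉ bin-Y.
From (5): o-ring ∉ bin-W.
From (6): cable ∈ bin-Blue.
(1): o-ring ∉ bin-Blue.
(2): jack ∉ bin-Blue.
(3): gasket matches cable: gasket ∉ bin-North.
(3): gasket matches cable: gasket ∈ bin-Blue.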